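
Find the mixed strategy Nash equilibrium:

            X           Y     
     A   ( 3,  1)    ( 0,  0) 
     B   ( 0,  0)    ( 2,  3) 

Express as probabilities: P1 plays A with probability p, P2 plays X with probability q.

p = 0.75, q = 0.4

Work:
Find probabilities that make opponent indifferent:
P2 chooses q to make P1 indifferent between A and B
P1 chooses p to make P2 indifferent between X and Y
Mixed NE: P1 plays (A: 0.75, B: 0.25), P2 plays (X: 0.4, Y: 0.6)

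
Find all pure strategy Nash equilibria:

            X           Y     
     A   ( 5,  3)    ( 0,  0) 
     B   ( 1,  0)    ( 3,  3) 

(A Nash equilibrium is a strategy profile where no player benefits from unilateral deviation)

Nash equilibrium: (A, X), (B, Y)

Work:
Best responses:
  P1 vs X: payoffs [5, 1] → best response A (payoff 5)
  P1 vs Y: payoffs [0, 3] → best response B (payoff 3)
  P2 vs A: payoffs [3, 0] → best response X (payoff 3)
  P2 vs B: payoffs [0, 3] → best response Y (payoff 3)
Mutual best responses: (A,X), (B,Y) → Nash equilibria.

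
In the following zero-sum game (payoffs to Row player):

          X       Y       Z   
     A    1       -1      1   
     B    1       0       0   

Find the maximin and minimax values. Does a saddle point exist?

Maximin = 0, Minimax = 0, Saddle: True

Work:
Row minimums: [-1, 0] → maximin = 0
Column maximums: [1, 0, 1] → minimax = 0
Saddle point exists! Game value = 0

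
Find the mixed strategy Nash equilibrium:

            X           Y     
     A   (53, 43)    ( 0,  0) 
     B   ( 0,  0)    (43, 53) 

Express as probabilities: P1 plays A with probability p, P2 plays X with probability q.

p = 0.5521, q = 0.4479

Work:
Find probabilities that make opponent indifferent:
P2 chooses q to make P1 indifferent between A and B
P1 chooses p to make P2 indifferent between X and Y
Mixed NE: P1 plays (A: 0.5521, B: 0.4479), P2 plays (X: 0.4479, Y: 0.5521)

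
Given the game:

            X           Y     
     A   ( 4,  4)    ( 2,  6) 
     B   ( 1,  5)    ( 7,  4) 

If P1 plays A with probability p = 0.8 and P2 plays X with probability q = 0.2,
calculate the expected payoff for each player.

E[P1] = 3.08, E[P2] = 5.32

Work:
E[P1] = p·q·π₁(A,X) + p·(1-q)·π₁(A,Y) + (1-p)·q·π₁(B,X) + (1-p)·(1-q)·π₁(B,Y)
= 0.8·0.2·4 + 0.8·0.8·2 + 0.2·0.2·1 + 0.2·0.8·7
= 3.08

E[P2] = 5.32 (similar calculation)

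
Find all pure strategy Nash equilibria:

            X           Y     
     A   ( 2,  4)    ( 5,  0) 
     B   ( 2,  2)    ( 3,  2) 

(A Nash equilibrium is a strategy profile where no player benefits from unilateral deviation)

Nash equilibrium: (A, X), (B, X)

Work:
Best responses:
  P1 vs X: payoffs [2, 2] → best response A/B (payoff 2)
  P1 vs Y: payoffs [5, 3] → best response A (payoff 5)
  P2 vs A: payoffs [4, 0] → best response X (payoff 4)
  P2 vs B: payoffs [2, 2] → best response X/Y (payoff 2)
Mutual best responses: (A,X), (B,X) → Nash equilibria.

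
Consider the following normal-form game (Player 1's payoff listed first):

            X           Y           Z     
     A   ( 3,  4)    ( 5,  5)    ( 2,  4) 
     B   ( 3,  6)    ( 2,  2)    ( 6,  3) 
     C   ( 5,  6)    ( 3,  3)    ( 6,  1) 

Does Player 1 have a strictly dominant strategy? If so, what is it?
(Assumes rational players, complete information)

No strictly dominant strategy exists for Player 1

Work:
A strategy strictly dominates another if it gives a strictly higher payoff against every opponent action. Compare each pair of P1's strategies column-by-column:
  A vs B: [3 vs 3, 5 vs 2, 2 vs 6] → A does not strictly dominate B (column X: 3 ≤ 3)
  A vs C: [3 vs 5, 5 vs 3, 2 vs 6] → A does not strictly dominate C (column X: 3 ≤ 5)
  B vs A: [3 vs 3, 2 vs 5, 6 vs 2] → B does not strictly dominate A (column X: 3 ≤ 3)
  B vs C: [3 vs 5, 2 vs 3, 6 vs 6] → B does not strictly dominate C (column X: 3 ≤ 5)
  C vs A: [5 vs 3, 3 vs 5, 6 vs 2] → C does not strictly dominate A (column Y: 3 ≤ 5)
  C vs B: [5 vs 3, 3 vs 2, 6 vs 6] → C does not strictly dominate B (column Z: 6 ≤ 6)
No single strategy strictly dominates all others → no strictly dominant strategy.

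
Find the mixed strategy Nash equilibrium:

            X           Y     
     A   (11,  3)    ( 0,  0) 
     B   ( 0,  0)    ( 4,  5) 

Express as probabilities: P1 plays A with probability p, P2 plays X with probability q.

p = 0.625, q = 0.2667

Work:
Find probabilities that make opponent indifferent:
P2 chooses q to make P1 indifferent between A and B
P1 chooses p to make P2 indifferent between X and Y
Mixed NE: P1 plays (A: 0.625, B: 0.375), P2 plays (X: 0.2667, Y: 0.7333)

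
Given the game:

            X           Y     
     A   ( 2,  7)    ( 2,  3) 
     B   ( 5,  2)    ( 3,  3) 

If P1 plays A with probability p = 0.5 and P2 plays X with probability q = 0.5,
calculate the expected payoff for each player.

E[P1] = 3.0, E[P2] = 3.75

Work:
E[P1] = p·q·π₁(A,X) + p·(1-q)·π₁(A,Y) + (1-p)·q·π₁(B,X) + (1-p)·(1-q)·π₁(B,Y)
= 0.5·0.5·2 + 0.5·0.5·2 + 0.5·0.5·5 + 0.5·0.5·3
= 3.0

E[P2] = 3.75 (similar calculation)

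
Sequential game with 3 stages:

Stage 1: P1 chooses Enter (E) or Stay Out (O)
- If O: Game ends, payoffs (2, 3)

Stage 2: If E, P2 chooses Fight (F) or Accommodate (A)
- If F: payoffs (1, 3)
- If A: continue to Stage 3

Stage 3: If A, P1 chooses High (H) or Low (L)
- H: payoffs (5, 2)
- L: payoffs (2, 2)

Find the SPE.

SPE: (O, F, H); Outcome (2, 3)

Work:
Stage 3: P1 chooses H (5 vs 2)
Stage 2: P2: F->3, A->2 (anticipating H). Choose F
Stage 1: P1: O->2, E->1 (anticipating F, H). Choose O
SPE path: O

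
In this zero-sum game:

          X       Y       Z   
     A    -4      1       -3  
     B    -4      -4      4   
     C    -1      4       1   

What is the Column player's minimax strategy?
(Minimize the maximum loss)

Column should play X, value = -1

Work:
Column player minimizes Row's maximum payoff:
Column X: max payoff to Row = -1
Column Y: max payoff to Row = 4
Column Z: max payoff to Row = 4
Minimum is -1, achieved by column X.
Minimax strategy: X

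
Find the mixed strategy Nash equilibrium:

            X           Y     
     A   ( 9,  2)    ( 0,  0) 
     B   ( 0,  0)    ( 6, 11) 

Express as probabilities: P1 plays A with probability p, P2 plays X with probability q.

p = 0.8462, q = 0.4

Work:
Find probabilities that make opponent indifferent:
P2 chooses q to make P1 indifferent between A and B
P1 chooses p to make P2 indifferent between X and Y
Mixed NE: P1 plays (A: 0.8462, B: 0.1538), P2 plays (X: 0.4, Y: 0.6)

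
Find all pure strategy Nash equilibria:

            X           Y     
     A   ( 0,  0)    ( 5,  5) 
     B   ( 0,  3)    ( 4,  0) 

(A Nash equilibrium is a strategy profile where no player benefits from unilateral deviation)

Nash equilibrium: (A, Y), (B, X)

Work:
Best responses:
  P1 vs X: payoffs [0, 0] → best response A/B (payoff 0)
  P1 vs Y: payoffs [5, 4] → best response A (payoff 5)
  P2 vs A: payoffs [0, 5] → best response Y (payoff 5)
  P2 vs B: payoffs [3, 0] → best response X (payoff 3)
Mutual best responses: (A,Y), (B,X) → Nash equilibria.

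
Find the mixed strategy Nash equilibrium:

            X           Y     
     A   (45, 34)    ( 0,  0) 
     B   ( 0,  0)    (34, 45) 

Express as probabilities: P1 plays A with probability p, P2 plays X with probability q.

p = 0.5696, q = 0.4304

Work:
Find probabilities that make opponent indifferent:
P2 chooses q to make P1 indifferent between A and B
P1 chooses p to make P2 indifferent between X and Y
Mixed NE: P1 plays (A: 0.5696, B: 0.4304), P2 plays (X: 0.4304, Y: 0.5696)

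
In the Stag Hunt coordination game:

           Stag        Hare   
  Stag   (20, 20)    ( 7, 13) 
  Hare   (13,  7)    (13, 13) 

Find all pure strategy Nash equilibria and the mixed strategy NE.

Pure NE: (Stag, Stag) and (Hare, Hare); Mixed NE: p = 0.4615, q = 0.4615

Work:
Check pure NE:
(Stag, Stag): (20, 20) - no unilateral deviation beneficial
(Hare, Hare): (13, 13) - no unilateral deviation beneficial
Mixed NE: P1 plays Stag with p = 0.4615, P2 plays Stag with q = 0.4615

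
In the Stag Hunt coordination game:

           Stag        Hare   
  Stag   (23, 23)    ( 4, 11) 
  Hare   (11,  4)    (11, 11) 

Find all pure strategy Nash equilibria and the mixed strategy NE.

Pure NE: (Stag, Stag) and (Hare, Hare); Mixed NE: p = 0.3684, q = 0.3684

Work:
Check pure NE:
(Stag, Stag): (23, 23) - no unilateral deviation beneficial
(Hare, Hare): (11, 11) - no unilateral deviation beneficial
Mixed NE: P1 plays Stag with p = 0.3684, P2 plays Stag with q = 0.3684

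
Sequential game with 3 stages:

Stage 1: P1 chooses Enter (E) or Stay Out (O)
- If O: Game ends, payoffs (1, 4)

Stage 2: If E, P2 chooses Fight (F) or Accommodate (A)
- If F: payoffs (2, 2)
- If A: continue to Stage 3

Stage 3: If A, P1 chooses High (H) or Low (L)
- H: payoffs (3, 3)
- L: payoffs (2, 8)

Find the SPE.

SPE: (E, A, H); Outcome (3, 3)

Work:
Stage 3: P1 chooses H (3 vs 2)
Stage 2: P2: F->2, A->3 (anticipating H). Choose A
Stage 1: P1: O->1, E->3 (anticipating A, H). Choose E
SPE path: E -> A -> H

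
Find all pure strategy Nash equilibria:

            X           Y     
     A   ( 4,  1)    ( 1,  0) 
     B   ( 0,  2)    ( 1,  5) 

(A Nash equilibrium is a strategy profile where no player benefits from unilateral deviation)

Nash equilibrium: (A, X), (B, Y)

Work:
Best responses:
  P1 vs X: payoffs [4, 0] → best response A (payoff 4)
  P1 vs Y: payoffs [1, 1] → best response A/B (payoff 1)
  P2 vs A: payoffs [1, 0] → best response X (payoff 1)
  P2 vs B: payoffs [2, 5] → best response Y (payoff 5)
Mutual best responses: (A,X), (B,Y) → Nash equilibria.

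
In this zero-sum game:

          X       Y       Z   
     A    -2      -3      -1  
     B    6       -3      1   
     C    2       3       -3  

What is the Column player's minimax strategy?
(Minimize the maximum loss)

Column should play Z, value = 1

Work:
Column player minimizes Row's maximum payoff:
Column X: max payoff to Row = 6
Column Y: max payoff to Row = 3
Column Z: max payoff to Row = 1
Minimum is 1, achieved by column Z.
Minimax strategy: Z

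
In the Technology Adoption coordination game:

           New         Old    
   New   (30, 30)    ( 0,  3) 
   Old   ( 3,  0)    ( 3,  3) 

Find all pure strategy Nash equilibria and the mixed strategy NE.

Pure NE: (New, New) and (Old, Old); Mixed NE: p = 0.1, q = 0.1

Work:
Check pure NE:
(New, New): (30, 30) - no unilateral deviation beneficial
(Old, Old): (3, 3) - no unilateral deviation beneficial
Mixed NE: P1 plays New with p = 0.1, P2 plays New with q = 0.1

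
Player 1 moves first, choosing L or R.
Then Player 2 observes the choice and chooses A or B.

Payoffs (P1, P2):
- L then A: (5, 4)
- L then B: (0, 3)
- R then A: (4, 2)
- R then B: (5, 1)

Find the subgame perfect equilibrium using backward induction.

P1 plays L, P2 plays A after L and A after R; Payoff (5, 4)

Work:
Backward induction:
After L: P2 chooses A → P1 gets 5
After R: P2 chooses A → P1 gets 4
P1 chooses L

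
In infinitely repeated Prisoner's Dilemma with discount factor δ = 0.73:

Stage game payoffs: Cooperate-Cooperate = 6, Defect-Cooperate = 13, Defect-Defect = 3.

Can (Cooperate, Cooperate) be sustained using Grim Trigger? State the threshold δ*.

δ* = 0.7; since δ = 0.73 ≥ 0.7, cooperation can be sustained

Work:
For Grim Trigger:
Cooperate forever: 6/(1-δ)
Defect then punished: 13 + 3·δ/(1-δ)
Need: 6/(1-δ) ≥ 13 + 3·δ/(1-δ)
Solving: δ ≥ (T-R)/(T-P) = (13-6)/(13-3) = 0.7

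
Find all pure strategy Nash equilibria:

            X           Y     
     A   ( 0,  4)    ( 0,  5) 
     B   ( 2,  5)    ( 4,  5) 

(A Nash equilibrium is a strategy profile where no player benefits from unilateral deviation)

Nash equilibrium: (B, X), (B, Y)

Work:
Best responses:
  P1 vs X: payoffs [0, 2] → best response B (payoff 2)
  P1 vs Y: payoffs [0, 4] → best response B (payoff 4)
  P2 vs A: payoffs [4, 5] → best response Y (payoff 5)
  P2 vs B: payoffs [5, 5] → best response X/Y (payoff 5)
Mutual best responses: (B,X), (B,Y) → Nash equilibria.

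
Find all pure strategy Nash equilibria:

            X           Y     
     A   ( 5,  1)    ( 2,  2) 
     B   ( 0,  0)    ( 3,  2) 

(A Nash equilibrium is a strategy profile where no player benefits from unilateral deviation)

Nash equilibrium: (B, Y)

Work:
Best responses:
  P1 vs X: payoffs [5, 0] → best response A (payoff 5)
  P1 vs Y: payoffs [2, 3] → best response B (payoff 3)
  P2 vs A: payoffs [1, 2] → best response Y (payoff 2)
  P2 vs B: payoffs [0, 2] → best response Y (payoff 2)
Mutual best responses: (B,Y) → Nash equilibria.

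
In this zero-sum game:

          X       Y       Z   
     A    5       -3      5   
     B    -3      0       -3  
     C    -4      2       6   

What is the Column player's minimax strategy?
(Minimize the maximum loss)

Column should play Y, value = 2

Work:
Column player minimizes Row's maximum payoff:
Column X: max payoff to Row = 5
Column Y: max payoff to Row = 2
Column Z: max payoff to Row = 6
Minimum is 2, achieved by column Y.
Minimax strategy: Y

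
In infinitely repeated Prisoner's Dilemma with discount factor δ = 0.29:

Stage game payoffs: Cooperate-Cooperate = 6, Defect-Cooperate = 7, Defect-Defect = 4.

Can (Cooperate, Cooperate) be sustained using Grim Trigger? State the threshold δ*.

δ* = 0.3333; since δ = 0.29 < 0.3333, cooperation cannot be sustained

Work:
For Grim Trigger:
Cooperate forever: 6/(1-δ)
Defect then punished: 7 + 4·δ/(1-δ)
Need: 6/(1-δ) ≥ 7 + 4·δ/(1-δ)
Solving: δ ≥ (T-R)/(T-P) = (7-6)/(7-4) = 0.3333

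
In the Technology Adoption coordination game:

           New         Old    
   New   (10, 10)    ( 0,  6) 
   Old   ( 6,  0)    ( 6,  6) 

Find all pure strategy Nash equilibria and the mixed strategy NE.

Pure NE: (New, New) and (Old, Old); Mixed NE: p = 0.6, q = 0.6

Work:
Check pure NE:
(New, New): (10, 10) - no unilateral deviation beneficial
(Old, Old): (6, 6) - no unilateral deviation beneficial
Mixed NE: P1 plays New with p = 0.6, P2 plays New with q = 0.6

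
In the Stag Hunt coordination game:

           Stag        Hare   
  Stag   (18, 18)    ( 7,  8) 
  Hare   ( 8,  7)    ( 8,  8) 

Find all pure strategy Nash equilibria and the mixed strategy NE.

Pure NE: (Stag, Stag) and (Hare, Hare); Mixed NE: p = 0.0909, q = 0.0909

Work:
Check pure NE:
(Stag, Stag): (18, 18) - no unilateral deviation beneficial
(Hare, Hare): (8, 8) - no unilateral deviation beneficial
Mixed NE: P1 plays Stag with p = 0.0909, P2 plays Stag with q = 0.0909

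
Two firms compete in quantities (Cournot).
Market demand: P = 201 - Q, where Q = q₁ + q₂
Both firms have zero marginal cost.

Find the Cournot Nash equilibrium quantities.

q₁* = q₂* = 67.0; P* = 67.0

Work:
Profit: π_i = P·q_i = (a - q_i - q_j)·q_i
FOC: ∂π_i/∂q_i = a - 2q_i - q_j = 0
Reaction function: q_i = (201 - q_j)/2
Symmetry: q* = 201/3 = 67.0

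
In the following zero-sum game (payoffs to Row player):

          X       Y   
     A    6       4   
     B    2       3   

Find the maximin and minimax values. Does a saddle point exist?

Maximin = 4, Minimax = 4, Saddle: True

Work:
Row minimums: [4, 2] → maximin = 4
Column maximums: [6, 4] → minimax = 4
Saddle point exists! Game value = 4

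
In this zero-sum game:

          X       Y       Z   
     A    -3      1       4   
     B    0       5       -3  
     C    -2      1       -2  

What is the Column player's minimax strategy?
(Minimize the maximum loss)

Column should play X, value = 0

Work:
Column player minimizes Row's maximum payoff:
Column X: max payoff to Row = 0
Column Y: max payoff to Row = 5
Column Z: max payoff to Row = 4
Minimum is 0, achieved by column X.
Minimax strategy: X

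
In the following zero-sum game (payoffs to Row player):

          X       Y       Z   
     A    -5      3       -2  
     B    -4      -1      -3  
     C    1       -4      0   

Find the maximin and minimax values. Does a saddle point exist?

Maximin = -4, Minimax = 0, Saddle: False

Work:
Row minimums: [-5, -4, -4] → maximin = -4
Column maximums: [1, 3, 0] → minimax = 0
No saddle point (maximin ≠ minimax). Mixed strategy needed.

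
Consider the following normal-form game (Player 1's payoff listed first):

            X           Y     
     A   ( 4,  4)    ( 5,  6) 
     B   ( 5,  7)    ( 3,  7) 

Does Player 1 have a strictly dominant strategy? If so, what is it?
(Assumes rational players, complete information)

No strictly dominant strategy exists for Player 1

Work:
A strategy strictly dominates another if it gives a strictly higher payoff against every opponent action. Compare each pair of P1's strategies column-by-column:
  A vs B: [4 vs 5, 5 vs 3] → A does not strictly dominate B (column X: 4 ≤ 5)
  B vs A: [5 vs 4, 3 vs 5] → B does not strictly dominate A (column Y: 3 ≤ 5)
No single strategy strictly dominates all others → no strictly dominant strategy.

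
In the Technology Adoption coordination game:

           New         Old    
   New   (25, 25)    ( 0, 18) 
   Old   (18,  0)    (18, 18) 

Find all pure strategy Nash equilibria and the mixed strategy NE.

Pure NE: (New, New) and (Old, Old); Mixed NE: p = 0.72, q = 0.72

Work:
Check pure NE:
(New, New): (25, 25) - no unilateral deviation beneficial
(Old, Old): (18, 18) - no unilateral deviation beneficial
Mixed NE: P1 plays New with p = 0.72, P2 plays New with q = 0.72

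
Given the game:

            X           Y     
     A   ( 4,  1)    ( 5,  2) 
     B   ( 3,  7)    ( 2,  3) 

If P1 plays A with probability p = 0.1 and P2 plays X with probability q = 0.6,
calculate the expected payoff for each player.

E[P1] = 2.78, E[P2] = 5.0

Work:
E[P1] = p·q·π₁(A,X) + p·(1-q)·π₁(A,Y) + (1-p)·q·π₁(B,X) + (1-p)·(1-q)·π₁(B,Y)
= 0.1·0.6·4 + 0.1·0.4·5 + 0.9·0.6·3 + 0.9·0.4·2
= 2.78

E[P2] = 5.0 (similar calculation)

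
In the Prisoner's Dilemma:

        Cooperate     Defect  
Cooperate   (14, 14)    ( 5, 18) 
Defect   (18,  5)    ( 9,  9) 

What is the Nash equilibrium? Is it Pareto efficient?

(Defect, Defect) is NE; not Pareto efficient

Work:
Defect dominates Cooperate for both players:
If P2 cooperates: Defect (18) > Cooperate (14)
If P2 defects: Defect (9) > Cooperate (5)
NE: (Defect, Defect) with payoff (9, 9)
But (Cooperate, Cooperate) = (14, 14) Pareto dominates (9, 9)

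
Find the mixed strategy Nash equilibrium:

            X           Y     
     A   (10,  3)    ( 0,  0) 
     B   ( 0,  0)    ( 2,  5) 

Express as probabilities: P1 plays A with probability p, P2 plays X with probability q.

p = 0.625, q = 0.1667

Work:
Find probabilities that make opponent indifferent:
P2 chooses q to make P1 indifferent between A and B
P1 chooses p to make P2 indifferent between X and Y
Mixed NE: P1 plays (A: 0.625, B: 0.375), P2 plays (X: 0.1667, Y: 0.8333)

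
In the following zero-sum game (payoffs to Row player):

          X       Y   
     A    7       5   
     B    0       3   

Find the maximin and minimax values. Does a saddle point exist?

Maximin = 5, Minimax = 5, Saddle: True

Work:
Row minimums: [5, 0] → maximin = 5
Column maximums: [7, 5] → minimax = 5
Saddle point exists! Game value = 5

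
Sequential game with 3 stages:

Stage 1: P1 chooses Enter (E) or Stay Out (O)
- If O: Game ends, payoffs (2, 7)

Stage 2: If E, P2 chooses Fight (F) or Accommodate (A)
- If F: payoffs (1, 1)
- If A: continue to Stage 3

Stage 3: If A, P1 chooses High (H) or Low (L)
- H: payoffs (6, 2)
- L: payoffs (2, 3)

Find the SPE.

SPE: (E, A, H); Outcome (6, 2)

Work:
Stage 3: P1 chooses H (6 vs 2)
Stage 2: P2: F->1, A->2 (anticipating H). Choose A
Stage 1: P1: O->2, E->6 (anticipating A, H). Choose E
SPE path: E -> A -> H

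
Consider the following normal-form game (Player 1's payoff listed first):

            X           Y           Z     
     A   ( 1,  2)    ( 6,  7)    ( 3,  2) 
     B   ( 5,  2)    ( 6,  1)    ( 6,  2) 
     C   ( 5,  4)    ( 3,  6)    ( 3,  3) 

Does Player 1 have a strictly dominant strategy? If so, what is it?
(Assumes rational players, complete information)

No strictly dominant strategy exists for Player 1

Work:
A strategy strictly dominates another if it gives a strictly higher payoff against every opponent action. Compare each pair of P1's strategies column-by-column:
  A vs B: [1 vs 5, 6 vs 6, 3 vs 6] → A does not strictly dominate B (column X: 1 ≤ 5)
  A vs C: [1 vs 5, 6 vs 3, 3 vs 3] → A does not strictly dominate C (column X: 1 ≤ 5)
  B vs A: [5 vs 1, 6 vs 6, 6 vs 3] → B does not strictly dominate A (column Y: 6 ≤ 6)
  B vs C: [5 vs 5, 6 vs 3, 6 vs 3] → B does not strictly dominate C (column X: 5 ≤ 5)
  C vs A: [5 vs 1, 3 vs 6, 3 vs 3] → C does not strictly dominate A (column Y: 3 ≤ 6)
  C vs B: [5 vs 5, 3 vs 6, 3 vs 6] → C does not strictly dominate B (column X: 5 ≤ 5)
No single strategy strictly dominates all others → no strictly dominant strategy.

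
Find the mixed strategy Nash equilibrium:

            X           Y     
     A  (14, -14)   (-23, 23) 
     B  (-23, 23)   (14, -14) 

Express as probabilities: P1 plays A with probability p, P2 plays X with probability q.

p = 0.5, q = 0.5

Work:
Find probabilities that make opponent indifferent:
P2 chooses q to make P1 indifferent between A and B
P1 chooses p to make P2 indifferent between X and Y
Mixed NE: P1 plays (A: 0.5, B: 0.5), P2 plays (X: 0.5, Y: 0.5)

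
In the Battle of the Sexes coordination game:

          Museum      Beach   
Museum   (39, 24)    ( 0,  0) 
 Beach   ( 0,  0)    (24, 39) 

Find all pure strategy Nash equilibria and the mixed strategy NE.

Pure NE: (Museum, Museum) and (Beach, Beach); Mixed NE: p = 0.619, q = 0.381

Work:
Check pure NE:
(Museum, Museum): (39, 24) - no unilateral deviation beneficial
(Beach, Beach): (24, 39) - no unilateral deviation beneficial
Mixed NE: P1 plays Museum with p = 0.619, P2 plays Museum with q = 0.381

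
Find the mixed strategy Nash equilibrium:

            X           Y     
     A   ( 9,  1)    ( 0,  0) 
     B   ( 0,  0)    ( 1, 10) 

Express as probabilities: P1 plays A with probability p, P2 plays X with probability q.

p = 0.9091, q = 0.1

Work:
Find probabilities that make opponent indifferent:
P2 chooses q to make P1 indifferent between A and B
P1 chooses p to make P2 indifferent between X and Y
Mixed NE: P1 plays (A: 0.9091, B: 0.0909), P2 plays (X: 0.1, Y: 0.9)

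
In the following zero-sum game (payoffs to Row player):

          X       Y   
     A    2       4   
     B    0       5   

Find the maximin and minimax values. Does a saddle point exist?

Maximin = 2, Minimax = 2, Saddle: True

Work:
Row minimums: [2, 0] → maximin = 2
Column maximums: [2, 5] → minimax = 2
Saddle point exists! Game value = 2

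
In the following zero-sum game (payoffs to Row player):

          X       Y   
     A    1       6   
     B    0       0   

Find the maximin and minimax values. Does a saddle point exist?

Maximin = 1, Minimax = 1, Saddle: True

Work:
Row minimums: [1, 0] → maximin = 1
Column maximums: [1, 6] → minimax = 1
Saddle point exists! Game value = 1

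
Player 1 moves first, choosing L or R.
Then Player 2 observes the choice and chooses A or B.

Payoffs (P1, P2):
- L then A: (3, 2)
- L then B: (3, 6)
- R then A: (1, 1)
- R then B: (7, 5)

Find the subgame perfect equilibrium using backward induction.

P1 plays R, P2 plays B after L and B after R; Payoff (7, 5)

Work:
Backward induction:
After L: P2 chooses B → P1 gets 3
After R: P2 chooses B → P1 gets 7
P1 chooses R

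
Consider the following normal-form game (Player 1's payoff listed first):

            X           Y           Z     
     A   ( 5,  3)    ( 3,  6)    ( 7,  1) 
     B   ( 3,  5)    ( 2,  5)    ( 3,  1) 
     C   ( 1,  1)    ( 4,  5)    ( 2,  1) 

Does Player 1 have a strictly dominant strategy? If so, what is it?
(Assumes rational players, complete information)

No strictly dominant strategy exists for Player 1

Work:
A strategy strictly dominates another if it gives a strictly higher payoff against every opponent action. Compare each pair of P1's strategies column-by-column:
  A vs B: [5 vs 3, 3 vs 2, 7 vs 3] → A strictly dominates B
  A vs C: [5 vs 1, 3 vs 4, 7 vs 2] → A does not strictly dominate C (column Y: 3 ≤ 4)
  B vs A: [3 vs 5, 2 vs 3, 3 vs 7] → B does not strictly dominate A (column X: 3 ≤ 5)
  B vs C: [3 vs 1, 2 vs 4, 3 vs 2] → B does not strictly dominate C (column Y: 2 ≤ 4)
  C vs A: [1 vs 5, 4 vs 3, 2 vs 7] → C does not strictly dominate A (column X: 1 ≤ 5)
  C vs B: [1 vs 3, 4 vs 2, 2 vs 3] → C does not strictly dominate B (column X: 1 ≤ 3)
No single strategy strictly dominates all others → no strictly dominant strategy.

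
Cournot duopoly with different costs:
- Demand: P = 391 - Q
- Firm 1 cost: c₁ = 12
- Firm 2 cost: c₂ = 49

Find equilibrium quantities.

q₁* = 138.67, q₂* = 101.67

Work:
Reaction: q₁ = (391 - 12 - q₂)/2
Reaction: q₂ = (391 - 49 - q₁)/2
Solve simultaneously:
q₁* = (391 - 2×12 + 49)/3 = 138.67
q₂* = (391 - 2×49 + 12)/3 = 101.67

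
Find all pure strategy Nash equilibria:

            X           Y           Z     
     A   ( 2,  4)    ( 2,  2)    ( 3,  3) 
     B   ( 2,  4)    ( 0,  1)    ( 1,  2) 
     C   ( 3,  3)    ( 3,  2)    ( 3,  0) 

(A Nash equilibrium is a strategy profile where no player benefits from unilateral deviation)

Nash equilibrium: (C, X)

Work:
Best responses:
  P1 vs X: payoffs [2, 2, 3] → best response C (payoff 3)
  P1 vs Y: payoffs [2, 0, 3] → best response C (payoff 3)
  P1 vs Z: payoffs [3, 1, 3] → best response A/C (payoff 3)
  P2 vs A: payoffs [4, 2, 3] → best response X (payoff 4)
  P2 vs B: payoffs [4, 1, 2] → best response X (payoff 4)
  P2 vs C: payoffs [3, 2, 0] → best response X (payoff 3)
Mutual best responses: (C,X) → Nash equilibria.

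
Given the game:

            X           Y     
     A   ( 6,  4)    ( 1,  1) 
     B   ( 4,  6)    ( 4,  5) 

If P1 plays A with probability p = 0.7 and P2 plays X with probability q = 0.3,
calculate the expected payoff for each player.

E[P1] = 2.95, E[P2] = 2.92

Work:
E[P1] = p·q·π₁(A,X) + p·(1-q)·π₁(A,Y) + (1-p)·q·π₁(B,X) + (1-p)·(1-q)·π₁(B,Y)
= 0.7·0.3·6 + 0.7·0.7·1 + 0.3·0.3·4 + 0.3·0.7·4
= 2.95

E[P2] = 2.92 (similar calculation)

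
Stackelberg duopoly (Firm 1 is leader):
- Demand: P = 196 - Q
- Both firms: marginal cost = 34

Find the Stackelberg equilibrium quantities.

q₁* (leader) = 81.0, q₂* (follower) = 40.5

Work:
Follower's reaction: q₂ = (a - c - q₁)/2
Leader substitutes: π₁ = q₁·(a - q₁ - (a-c-q₁)/2 - c)
FOC: q₁* = (196 - 34)/2 = 81.00
Then: q₂* = (196 - 34 - 81.0)/2 = 40.50
Leader has first-mover advantage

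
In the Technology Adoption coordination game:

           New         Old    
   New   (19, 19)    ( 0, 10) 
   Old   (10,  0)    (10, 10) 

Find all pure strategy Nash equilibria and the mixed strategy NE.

Pure NE: (New, New) and (Old, Old); Mixed NE: p = 0.5263, q = 0.5263

Work:
Check pure NE:
(New, New): (19, 19) - no unilateral deviation beneficial
(Old, Old): (10, 10) - no unilateral deviation beneficial
Mixed NE: P1 plays New with p = 0.5263, P2 plays New with q = 0.5263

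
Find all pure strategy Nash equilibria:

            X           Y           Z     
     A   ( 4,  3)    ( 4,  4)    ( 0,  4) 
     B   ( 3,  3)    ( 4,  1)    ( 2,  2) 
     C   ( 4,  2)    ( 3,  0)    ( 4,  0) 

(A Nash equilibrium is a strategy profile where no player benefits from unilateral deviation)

Nash equilibrium: (A, Y), (C, X)

Work:
Best responses:
  P1 vs X: payoffs [4, 3, 4] → best response A/C (payoff 4)
  P1 vs Y: payoffs [4, 4, 3] → best response A/B (payoff 4)
  P1 vs Z: payoffs [0, 2, 4] → best response C (payoff 4)
  P2 vs A: payoffs [3, 4, 4] → best response Y/Z (payoff 4)
  P2 vs B: payoffs [3, 1, 2] → best response X (payoff 3)
  P2 vs C: payoffs [2, 0, 0] → best response X (payoff 2)
Mutual best responses: (A,Y), (C,X) → Nash equilibria.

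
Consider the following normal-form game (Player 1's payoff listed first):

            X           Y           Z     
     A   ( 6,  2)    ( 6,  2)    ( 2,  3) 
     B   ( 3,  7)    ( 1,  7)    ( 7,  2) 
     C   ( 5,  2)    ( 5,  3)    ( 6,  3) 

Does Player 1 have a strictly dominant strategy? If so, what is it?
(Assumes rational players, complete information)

No strictly dominant strategy exists for Player 1

Work:
A strategy strictly dominates another if it gives a strictly higher payoff against every opponent action. Compare each pair of P1's strategies column-by-column:
  A vs B: [6 vs 3, 6 vs 1, 2 vs 7] → A does not strictly dominate B (column Z: 2 ≤ 7)
  A vs C: [6 vs 5, 6 vs 5, 2 vs 6] → A does not strictly dominate C (column Z: 2 ≤ 6)
  B vs A: [3 vs 6, 1 vs 6, 7 vs 2] → B does not strictly dominate A (column X: 3 ≤ 6)
  B vs C: [3 vs 5, 1 vs 5, 7 vs 6] → B does not strictly dominate C (column X: 3 ≤ 5)
  C vs A: [5 vs 6, 5 vs 6, 6 vs 2] → C does not strictly dominate A (column X: 5 ≤ 6)
  C vs B: [5 vs 3, 5 vs 1, 6 vs 7] → C does not strictly dominate B (column Z: 6 ≤ 7)
No single strategy strictly dominates all others → no strictly dominant strategy.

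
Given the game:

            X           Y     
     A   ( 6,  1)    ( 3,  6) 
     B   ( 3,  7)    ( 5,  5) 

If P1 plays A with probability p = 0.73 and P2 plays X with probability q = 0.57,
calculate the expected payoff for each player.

E[P1] = 4.4805, E[P2] = 3.9573

Work:
E[P1] = p·q·π₁(A,X) + p·(1-q)·π₁(A,Y) + (1-p)·q·π₁(B,X) + (1-p)·(1-q)·π₁(B,Y)
= 0.73·0.57·6 + 0.73·0.43·3 + 0.27·0.57·3 + 0.27·0.43·5
= 4.4805

E[P2] = 3.9573 (similar calculation)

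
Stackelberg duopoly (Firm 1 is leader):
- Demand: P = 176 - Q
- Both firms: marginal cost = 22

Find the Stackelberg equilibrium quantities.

q₁* (leader) = 77.0, q₂* (follower) = 38.5

Work:
Follower's reaction: q₂ = (a - c - q₁)/2
Leader substitutes: π₁ = q₁·(a - q₁ - (a-c-q₁)/2 - c)
FOC: q₁* = (176 - 22)/2 = 77.00
Then: q₂* = (176 - 22 - 77.0)/2 = 38.50
Leader has first-mover advantage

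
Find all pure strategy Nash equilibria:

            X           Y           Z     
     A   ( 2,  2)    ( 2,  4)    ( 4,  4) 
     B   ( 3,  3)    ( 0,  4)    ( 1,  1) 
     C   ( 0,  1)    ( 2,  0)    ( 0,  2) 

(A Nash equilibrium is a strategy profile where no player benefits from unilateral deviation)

Nash equilibrium: (A, Y), (A, Z)

Work:
Best responses:
  P1 vs X: payoffs [2, 3, 0] → best response B (payoff 3)
  P1 vs Y: payoffs [2, 0, 2] → best response A/C (payoff 2)
  P1 vs Z: payoffs [4, 1, 0] → best response A (payoff 4)
  P2 vs A: payoffs [2, 4, 4] → best response Y/Z (payoff 4)
  P2 vs B: payoffs [3, 4, 1] → best response Y (payoff 4)
  P2 vs C: payoffs [1, 0, 2] → best response Z (payoff 2)
Mutual best responses: (A,Y), (A,Z) → Nash equilibria.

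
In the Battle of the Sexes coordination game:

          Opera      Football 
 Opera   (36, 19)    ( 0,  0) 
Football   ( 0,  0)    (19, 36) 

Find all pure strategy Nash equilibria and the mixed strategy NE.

Pure NE: (Opera, Opera) and (Football, Football); Mixed NE: p = 0.6545, q = 0.3455

Work:
Check pure NE:
(Opera, Opera): (36, 19) - no unilateral deviation beneficial
(Football, Football): (19, 36) - no unilateral deviation beneficial
Mixed NE: P1 plays Opera with p = 0.6545, P2 plays Opera with q = 0.3455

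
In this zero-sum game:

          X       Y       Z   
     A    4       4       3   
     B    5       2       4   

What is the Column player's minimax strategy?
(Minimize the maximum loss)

Column should play Y or Z (all achieve the minimum), value = 4

Work:
Column player minimizes Row's maximum payoff:
Column X: max payoff to Row = 5
Column Y: max payoff to Row = 4
Column Z: max payoff to Row = 4
Minimum is 4, achieved by columns Y, Z (tied).
Each of Y or Z is a minimax strategy.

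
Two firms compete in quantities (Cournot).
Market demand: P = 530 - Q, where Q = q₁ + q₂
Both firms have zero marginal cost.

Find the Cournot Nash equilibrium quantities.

q₁* = q₂* = 176.67; P* = 176.67

Work:
Profit: π_i = P·q_i = (a - q_i - q_j)·q_i
FOC: ∂π_i/∂q_i = a - 2q_i - q_j = 0
Reaction function: q_i = (530 - q_j)/2
Symmetry: q* = 530/3 = 176.67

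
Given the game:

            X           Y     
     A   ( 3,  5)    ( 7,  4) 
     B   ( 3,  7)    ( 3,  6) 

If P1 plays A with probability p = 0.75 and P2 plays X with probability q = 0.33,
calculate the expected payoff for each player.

E[P1] = 5.01, E[P2] = 4.83

Work:
E[P1] = p·q·π₁(A,X) + p·(1-q)·π₁(A,Y) + (1-p)·q·π₁(B,X) + (1-p)·(1-q)·π₁(B,Y)
= 0.75·0.33·3 + 0.75·0.67·7 + 0.25·0.33·3 + 0.25·0.67·3
= 5.01

E[P2] = 4.83 (similar calculation)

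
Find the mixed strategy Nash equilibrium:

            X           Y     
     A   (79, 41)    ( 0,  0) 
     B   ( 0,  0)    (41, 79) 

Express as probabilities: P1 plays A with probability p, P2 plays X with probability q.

p = 0.6583, q = 0.3417

Work:
Find probabilities that make opponent indifferent:
P2 chooses q to make P1 indifferent between A and B
P1 chooses p to make P2 indifferent between X and Y
Mixed NE: P1 plays (A: 0.6583, B: 0.3417), P2 plays (X: 0.3417, Y: 0.6583)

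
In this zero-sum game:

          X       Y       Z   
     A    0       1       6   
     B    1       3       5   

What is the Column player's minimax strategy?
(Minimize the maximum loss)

Column should play X, value = 1

Work:
Column player minimizes Row's maximum payoff:
Column X: max payoff to Row = 1
Column Y: max payoff to Row = 3
Column Z: max payoff to Row = 6
Minimum is 1, achieved by column X.
Minimax strategy: X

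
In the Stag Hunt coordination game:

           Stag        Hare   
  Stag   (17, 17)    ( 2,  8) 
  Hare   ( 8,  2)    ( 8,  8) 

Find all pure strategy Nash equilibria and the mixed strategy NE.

Pure NE: (Stag, Stag) and (Hare, Hare); Mixed NE: p = 0.4, q = 0.4

Work:
Check pure NE:
(Stag, Stag): (17, 17) - no unilateral deviation beneficial
(Hare, Hare): (8, 8) - no unilateral deviation beneficial
Mixed NE: P1 plays Stag with p = 0.4, P2 plays Stag with q = 0.4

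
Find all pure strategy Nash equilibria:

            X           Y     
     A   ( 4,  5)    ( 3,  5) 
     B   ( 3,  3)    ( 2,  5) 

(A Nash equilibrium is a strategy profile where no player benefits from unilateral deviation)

Nash equilibrium: (A, X), (A, Y)

Work:
Best responses:
  P1 vs X: payoffs [4, 3] → best response A (payoff 4)
  P1 vs Y: payoffs [3, 2] → best response A (payoff 3)
  P2 vs A: payoffs [5, 5] → best response X/Y (payoff 5)
  P2 vs B: payoffs [3, 5] → best response Y (payoff 5)
Mutual best responses: (A,X), (A,Y) → Nash equilibria.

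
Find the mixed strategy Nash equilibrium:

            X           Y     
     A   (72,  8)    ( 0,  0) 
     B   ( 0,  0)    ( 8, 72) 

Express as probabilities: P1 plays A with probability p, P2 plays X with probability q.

p = 0.9, q = 0.1

Work:
Find probabilities that make opponent indifferent:
P2 chooses q to make P1 indifferent between A and B
P1 chooses p to make P2 indifferent between X and Y
Mixed NE: P1 plays (A: 0.9, B: 0.1), P2 plays (X: 0.1, Y: 0.9)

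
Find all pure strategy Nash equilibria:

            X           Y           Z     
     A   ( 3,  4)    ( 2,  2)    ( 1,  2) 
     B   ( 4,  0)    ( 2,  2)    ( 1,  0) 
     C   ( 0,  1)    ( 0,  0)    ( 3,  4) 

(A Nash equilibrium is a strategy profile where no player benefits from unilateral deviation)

Nash equilibrium: (B, Y), (C, Z)

Work:
Best responses:
  P1 vs X: payoffs [3, 4, 0] → best response B (payoff 4)
  P1 vs Y: payoffs [2, 2, 0] → best response A/B (payoff 2)
  P1 vs Z: payoffs [1, 1, 3] → best response C (payoff 3)
  P2 vs A: payoffs [4, 2, 2] → best response X (payoff 4)
  P2 vs B: payoffs [0, 2, 0] → best response Y (payoff 2)
  P2 vs C: payoffs [1, 0, 4] → best response Z (payoff 4)
Mutual best responses: (B,Y), (C,Z) → Nash equilibria.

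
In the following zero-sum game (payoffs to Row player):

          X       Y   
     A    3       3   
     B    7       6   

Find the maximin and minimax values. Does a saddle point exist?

Maximin = 6, Minimax = 6, Saddle: True

Work:
Row minimums: [3, 6] → maximin = 6
Column maximums: [7, 6] → minimax = 6
Saddle point exists! Game value = 6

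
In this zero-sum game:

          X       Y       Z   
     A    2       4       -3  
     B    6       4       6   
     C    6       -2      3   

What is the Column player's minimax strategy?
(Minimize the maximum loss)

Column should play Y, value = 4

Work:
Column player minimizes Row's maximum payoff:
Column X: max payoff to Row = 6
Column Y: max payoff to Row = 4
Column Z: max payoff to Row = 6
Minimum is 4, achieved by column Y.
Minimax strategy: Y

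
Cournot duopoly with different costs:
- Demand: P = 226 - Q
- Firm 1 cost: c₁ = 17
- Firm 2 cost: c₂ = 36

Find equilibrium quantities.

q₁* = 76.0, q₂* = 57.0

Work:
Reaction: q₁ = (226 - 17 - q₂)/2
Reaction: q₂ = (226 - 36 - q₁)/2
Solve simultaneously:
q₁* = (226 - 2×17 + 36)/3 = 76.0
q₂* = (226 - 2×36 + 17)/3 = 57.0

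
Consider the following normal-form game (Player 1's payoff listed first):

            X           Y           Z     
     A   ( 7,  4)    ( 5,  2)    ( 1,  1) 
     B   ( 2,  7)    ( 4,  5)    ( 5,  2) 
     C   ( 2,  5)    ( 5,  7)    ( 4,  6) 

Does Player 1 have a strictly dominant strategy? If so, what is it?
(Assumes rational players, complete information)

No strictly dominant strategy exists for Player 1

Work:
A strategy strictly dominates another if it gives a strictly higher payoff against every opponent action. Compare each pair of P1's strategies column-by-column:
  A vs B: [7 vs 2, 5 vs 4, 1 vs 5] → A does not strictly dominate B (column Z: 1 ≤ 5)
  A vs C: [7 vs 2, 5 vs 5, 1 vs 4] → A does not strictly dominate C (column Y: 5 ≤ 5)
  B vs A: [2 vs 7, 4 vs 5, 5 vs 1] → B does not strictly dominate A (column X: 2 ≤ 7)
  B vs C: [2 vs 2, 4 vs 5, 5 vs 4] → B does not strictly dominate C (column X: 2 ≤ 2)
  C vs A: [2 vs 7, 5 vs 5, 4 vs 1] → C does not strictly dominate A (column X: 2 ≤ 7)
  C vs B: [2 vs 2, 5 vs 4, 4 vs 5] → C does not strictly dominate B (column X: 2 ≤ 2)
No single strategy strictly dominates all others → no strictly dominant strategy.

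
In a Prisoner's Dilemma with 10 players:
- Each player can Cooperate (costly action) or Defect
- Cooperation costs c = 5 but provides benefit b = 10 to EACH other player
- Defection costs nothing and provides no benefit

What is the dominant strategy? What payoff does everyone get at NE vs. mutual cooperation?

Dominant: Defect; NE payoff = 0; Coop payoff = 85

Work:
Defect dominates (saves cost c = 5, benefit to others is external)
NE: All defect → everyone gets 0
If all cooperate: each receives (9)×10 - 5 = 85
Social dilemma: 85 > 0 but NE gives 0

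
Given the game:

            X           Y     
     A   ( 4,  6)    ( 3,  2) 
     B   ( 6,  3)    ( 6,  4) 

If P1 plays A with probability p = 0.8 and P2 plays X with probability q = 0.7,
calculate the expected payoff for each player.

E[P1] = 4.16, E[P2] = 4.5

Work:
E[P1] = p·q·π₁(A,X) + p·(1-q)·π₁(A,Y) + (1-p)·q·π₁(B,X) + (1-p)·(1-q)·π₁(B,Y)
= 0.8·0.7·4 + 0.8·0.3·3 + 0.2·0.7·6 + 0.2·0.3·6
= 4.16

E[P2] = 4.5 (similar calculation)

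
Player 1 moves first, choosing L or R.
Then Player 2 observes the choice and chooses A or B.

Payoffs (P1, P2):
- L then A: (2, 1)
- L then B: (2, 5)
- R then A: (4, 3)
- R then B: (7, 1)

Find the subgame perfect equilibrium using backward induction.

P1 plays R, P2 plays B after L and A after R; Payoff (4, 3)

Work:
Backward induction:
After L: P2 chooses B → P1 gets 2
After R: P2 chooses A → P1 gets 4
P1 chooses R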